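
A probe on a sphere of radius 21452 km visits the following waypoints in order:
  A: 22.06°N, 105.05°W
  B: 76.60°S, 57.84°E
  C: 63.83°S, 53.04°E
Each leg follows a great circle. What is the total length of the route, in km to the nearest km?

51540 km

Leg A→B: central angle 2.1781 rad, distance 46723.9 km.
Leg B→C: central angle 0.2245 rad, distance 4815.9 km.
Total: 46723.9 + 4815.9 ≈ 51540 km.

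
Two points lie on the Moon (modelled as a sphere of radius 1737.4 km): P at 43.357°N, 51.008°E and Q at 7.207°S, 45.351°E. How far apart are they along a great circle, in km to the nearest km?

1541 km

In radians: φ₁ = 0.7567, φ₂ = -0.1258, Δλ = -5.657° = -0.0987 rad.
Haversine: a = sin²(Δφ/2) + cos φ₁ cos φ₂ sin²(Δλ/2) = 0.1824 + (0.7271)(0.9921)(0.0024) = 0.18415.
Central angle c = 2·arcsin(√a) = 0.88705 rad.
Distance = R·c = 1737.4 × 0.8870 ≈ 1541 km.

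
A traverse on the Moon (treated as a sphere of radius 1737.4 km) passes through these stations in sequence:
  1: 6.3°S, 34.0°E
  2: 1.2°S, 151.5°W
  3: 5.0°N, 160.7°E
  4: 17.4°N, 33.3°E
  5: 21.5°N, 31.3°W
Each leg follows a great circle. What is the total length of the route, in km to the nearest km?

Leg 1→2: central angle 2.9794 rad, distance 5176.3 km.
Leg 2→3: central angle 0.8404 rad, distance 1460.0 km.
Leg 3→4: central angle 2.1547 rad, distance 3743.6 km.
Leg 4→5: central angle 1.0582 rad, distance 1838.5 km.
Total: 5176.3 + 1460.0 + 3743.6 + 1838.5 ≈ 12219 km.

12219 km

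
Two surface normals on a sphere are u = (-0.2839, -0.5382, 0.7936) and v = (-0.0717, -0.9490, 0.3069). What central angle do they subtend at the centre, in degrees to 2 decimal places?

39.23°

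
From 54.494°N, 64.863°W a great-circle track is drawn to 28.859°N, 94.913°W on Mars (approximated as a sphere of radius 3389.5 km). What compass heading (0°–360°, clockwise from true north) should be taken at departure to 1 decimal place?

232.5°

With φ₁ = 0.9511, φ₂ = 0.5037, Δλ = -0.5245 rad, the forward-azimuth formula gives
θ = atan2( sin Δλ cos φ₂ , cos φ₁ sin φ₂ − sin φ₁ cos φ₂ cos Δλ ) = atan2(-0.4386, -0.3368) = -127.52°.
Adding 360° brings this into [0°, 360°): 232.5°.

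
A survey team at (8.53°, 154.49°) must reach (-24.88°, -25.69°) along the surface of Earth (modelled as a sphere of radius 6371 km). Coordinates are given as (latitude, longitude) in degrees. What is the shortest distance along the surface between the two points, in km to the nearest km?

In radians: φ₁ = 0.1489, φ₂ = -0.4342, Δλ = 179.820° = 3.1385 rad.
cos c = sin φ₁ sin φ₂ + cos φ₁ cos φ₂ cos Δλ = (0.1483)(-0.4207) + (0.9889)(0.9072)(-1.0000) = -0.95956,
so c = arccos(-0.95956) = 2.85622 rad.
Distance = R·c = 6371 × 2.8562 ≈ 18197 km.

18197 km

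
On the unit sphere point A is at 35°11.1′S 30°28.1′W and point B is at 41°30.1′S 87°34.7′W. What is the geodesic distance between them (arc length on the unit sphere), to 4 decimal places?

Let φ₁ = -0.6141 rad, φ₂ = -0.7243 rad, and Δλ = -0.9968 rad.
cos c = sin φ₁ sin φ₂ + cos φ₁ cos φ₂ cos Δλ = (-0.5762)(-0.6626) + (0.8173)(0.7489)(0.5430) = 0.71422,
so c = arccos(0.71422) = 0.77529 rad.
On the unit sphere the arc length equals the central angle: 0.7753.

0.7753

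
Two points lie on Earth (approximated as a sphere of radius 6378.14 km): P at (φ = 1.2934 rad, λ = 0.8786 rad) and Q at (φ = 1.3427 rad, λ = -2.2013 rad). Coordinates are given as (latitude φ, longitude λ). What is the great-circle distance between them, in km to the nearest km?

3223 km

Let φ₁ = 1.2934 rad, φ₂ = 1.3427 rad, and Δλ = -3.0799 rad.
cos c = sin φ₁ sin φ₂ + cos φ₁ cos φ₂ cos Δλ = (0.9618)(0.9741) + (0.2739)(0.2261)(-0.9981) = 0.87505,
so c = arccos(0.87505) = 0.50525 rad.
Distance = R·c = 6378.14 × 0.5052 ≈ 3223 km.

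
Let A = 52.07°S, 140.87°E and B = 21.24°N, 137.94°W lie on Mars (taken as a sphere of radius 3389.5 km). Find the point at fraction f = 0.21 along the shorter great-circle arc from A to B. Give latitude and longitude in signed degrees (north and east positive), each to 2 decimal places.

The central angle between A and B is δ = 1.7701 rad.
With f = 0.21, the slerp weights are sin((1−f)δ)/sin δ = 1.0051 and sin(fδ)/sin δ = 0.3706.
Weighted sum of the unit vectors: (1.0051)·(-0.4768,0.3879,-0.7888) + (0.3706)·(-0.6920,-0.6244,0.3623) = (-0.7357, 0.1585, -0.6585).
Converting back: φ = atan2(z, √(x²+y²)) = -41.19°, λ = atan2(y, x) = 167.84°.

-41.19°, 167.84°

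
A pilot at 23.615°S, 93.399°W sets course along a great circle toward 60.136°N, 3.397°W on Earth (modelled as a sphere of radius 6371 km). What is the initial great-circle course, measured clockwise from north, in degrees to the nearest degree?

32°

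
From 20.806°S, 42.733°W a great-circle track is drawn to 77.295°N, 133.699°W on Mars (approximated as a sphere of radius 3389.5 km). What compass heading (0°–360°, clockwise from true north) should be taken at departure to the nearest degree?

With φ₁ = -0.3631, φ₂ = 1.3491, Δλ = -1.5877 rad, the forward-azimuth formula gives
θ = atan2( sin Δλ cos φ₂ , cos φ₁ sin φ₂ − sin φ₁ cos φ₂ cos Δλ ) = atan2(-0.2199, 0.9106) = -13.58°.
Adding 360° brings this into [0°, 360°): 346°.

346°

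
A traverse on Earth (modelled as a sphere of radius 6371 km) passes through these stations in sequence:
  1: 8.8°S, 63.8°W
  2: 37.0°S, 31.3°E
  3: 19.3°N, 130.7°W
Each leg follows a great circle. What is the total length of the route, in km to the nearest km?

27249 km

Leg 1→2: central angle 1.5489 rad, distance 9867.9 km.
Leg 2→3: central angle 2.7282 rad, distance 17381.5 km.
Total: 9867.9 + 17381.5 ≈ 27249 km.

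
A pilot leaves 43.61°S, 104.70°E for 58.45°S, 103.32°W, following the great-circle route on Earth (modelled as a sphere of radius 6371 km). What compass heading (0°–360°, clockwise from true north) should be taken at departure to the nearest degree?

With φ₁ = -0.7611, φ₂ = -1.0201, Δλ = 2.6526 rad, the forward-azimuth formula gives
θ = atan2( sin Δλ cos φ₂ , cos φ₁ sin φ₂ − sin φ₁ cos φ₂ cos Δλ ) = atan2(0.2458, -0.9356) = 165.28°.
So the initial bearing is 165°.

165°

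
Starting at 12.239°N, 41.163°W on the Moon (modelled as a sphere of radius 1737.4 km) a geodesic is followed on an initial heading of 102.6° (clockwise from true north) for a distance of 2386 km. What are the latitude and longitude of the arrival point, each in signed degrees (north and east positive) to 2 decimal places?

Angular distance δ = d/R = 2386/1737.4 = 1.37332 rad; initial bearing θ = 1.7907 rad.
sin φ₂ = sin φ₁ cos δ + cos φ₁ sin δ cos θ = (0.2120)(0.1962) + (0.9773)(0.9806)(-0.2181) = -0.1674, so φ₂ = -9.64°.
Δλ = atan2(sin θ sin δ cos φ₁, cos δ − sin φ₁ sin φ₂) = atan2(0.9352, 0.2317) = 76.085°.
λ₂ = -41.163° + 76.085° = 34.92°.

-9.64°, 34.92°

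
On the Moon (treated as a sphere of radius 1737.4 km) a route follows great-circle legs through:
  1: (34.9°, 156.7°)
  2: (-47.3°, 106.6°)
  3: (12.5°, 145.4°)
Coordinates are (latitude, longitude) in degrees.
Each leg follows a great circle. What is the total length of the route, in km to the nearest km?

Leg 1→2: central angle 1.6345 rad, distance 2839.9 km.
Leg 2→3: central angle 1.2058 rad, distance 2095.0 km.
Total: 2839.9 + 2095.0 ≈ 4935 km.

4935 km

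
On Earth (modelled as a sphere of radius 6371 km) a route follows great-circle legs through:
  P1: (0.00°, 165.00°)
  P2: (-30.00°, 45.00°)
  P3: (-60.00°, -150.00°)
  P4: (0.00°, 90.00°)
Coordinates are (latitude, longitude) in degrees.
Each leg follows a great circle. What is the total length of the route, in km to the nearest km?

Leg P1→P2: central angle 2.0186 rad, distance 12860.7 km.
Leg P2→P3: central angle 1.5560 rad, distance 9913.5 km.
Leg P3→P4: central angle 1.8235 rad, distance 11617.4 km.
Total: 12860.7 + 9913.5 + 11617.4 ≈ 34392 km.

34392 km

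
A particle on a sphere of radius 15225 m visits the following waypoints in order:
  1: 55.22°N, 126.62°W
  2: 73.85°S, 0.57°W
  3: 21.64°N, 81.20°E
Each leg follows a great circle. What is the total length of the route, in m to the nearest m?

Leg 1→2: central angle 2.6515 rad, distance 40369.7 m.
Leg 2→3: central angle 1.8936 rad, distance 28829.8 m.
Total: 40369.7 + 28829.8 ≈ 69200 m.

69200 m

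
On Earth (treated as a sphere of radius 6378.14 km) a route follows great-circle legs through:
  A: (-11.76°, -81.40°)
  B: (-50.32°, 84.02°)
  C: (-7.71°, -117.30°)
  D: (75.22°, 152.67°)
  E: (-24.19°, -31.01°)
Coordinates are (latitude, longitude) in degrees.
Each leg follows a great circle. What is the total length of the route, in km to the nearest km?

Leg A→B: central angle 2.0354 rad, distance 12982.4 km.
Leg B→C: central angle 2.0785 rad, distance 13257.0 km.
Leg C→D: central angle 1.7010 rad, distance 10849.3 km.
Leg D→E: central angle 2.2503 rad, distance 14352.9 km.
Total: 12982.4 + 13257.0 + 10849.3 + 14352.9 ≈ 51442 km.

51442 km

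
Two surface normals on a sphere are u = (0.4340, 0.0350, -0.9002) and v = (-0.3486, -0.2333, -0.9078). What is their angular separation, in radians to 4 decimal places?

u·v = 0.6577; |u| = 1.0000, |v| = 1.0000.
cos θ = (u·v)/(|u||v|) = 0.6577, so θ = 0.8530 rad.

0.8530 rad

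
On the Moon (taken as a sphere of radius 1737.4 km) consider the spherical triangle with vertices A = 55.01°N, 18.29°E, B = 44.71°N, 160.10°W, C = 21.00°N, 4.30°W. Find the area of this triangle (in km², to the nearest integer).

1345158 km²

Side lengths (central angles): a = 1.9316, b = 0.6635, c = 1.4010 rad; semiperimeter s = 1.9980.
By l'Huilier's theorem, tan(E/4) = √[tan(s/2) tan((s−a)/2) tan((s−b)/2) tan((s−c)/2)], giving spherical excess E = 0.4456 rad.
Area = E·R² = 0.4456 × (1737.4)² ≈ 1345158 km².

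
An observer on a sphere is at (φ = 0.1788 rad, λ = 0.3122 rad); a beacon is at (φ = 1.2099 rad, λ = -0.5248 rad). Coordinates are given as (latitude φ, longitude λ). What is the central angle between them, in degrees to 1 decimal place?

With latitudes φ₁ = 10.244°, φ₂ = 69.322° and longitude difference Δλ = -47.957°:
Haversine: a = sin²(Δφ/2) + cos φ₁ cos φ₂ sin²(Δλ/2) = 0.2431 + (0.9841)(0.3531)(0.1652) = 0.30045.
Central angle c = 2·arcsin(√a) = 1.16026 rad.
So the angular separation is 66.5°.

66.5°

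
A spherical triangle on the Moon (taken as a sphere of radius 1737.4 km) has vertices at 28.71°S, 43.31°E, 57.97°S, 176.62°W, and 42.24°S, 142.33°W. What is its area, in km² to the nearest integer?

933898 km²

Side lengths (central angles): a = 0.4639, b = 1.9000, c = 1.5202 rad; semiperimeter s = 1.9421.
By l'Huilier's theorem, tan(E/4) = √[tan(s/2) tan((s−a)/2) tan((s−b)/2) tan((s−c)/2)], giving spherical excess E = 0.3094 rad.
Area = E·R² = 0.3094 × (1737.4)² ≈ 933898 km².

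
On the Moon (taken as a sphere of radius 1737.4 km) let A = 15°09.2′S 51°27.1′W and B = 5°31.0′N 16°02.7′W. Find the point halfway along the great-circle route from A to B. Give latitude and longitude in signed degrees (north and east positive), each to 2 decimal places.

The central angle between A and B is δ = 0.7106 rad.
With f = 0.5, the slerp weights are sin((1−f)δ)/sin δ = 0.5333 and sin(fδ)/sin δ = 0.5333.
Weighted sum of the unit vectors: (0.5333)·(0.6015,-0.7549,-0.2614) + (0.5333)·(0.9566,-0.2751,0.0961) = (0.8310, -0.5493, -0.0881).
Converting back: φ = atan2(z, √(x²+y²)) = -5.06°, λ = atan2(y, x) = -33.47°.

-5.06°, -33.47°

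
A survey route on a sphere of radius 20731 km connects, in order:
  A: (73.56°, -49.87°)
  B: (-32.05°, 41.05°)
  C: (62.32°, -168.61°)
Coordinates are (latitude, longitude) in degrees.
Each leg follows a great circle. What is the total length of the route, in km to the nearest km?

Leg A→B: central angle 2.1093 rad, distance 43727.0 km.
Leg B→C: central angle 2.5185 rad, distance 52210.8 km.
Total: 43727.0 + 52210.8 ≈ 95938 km.

95938 km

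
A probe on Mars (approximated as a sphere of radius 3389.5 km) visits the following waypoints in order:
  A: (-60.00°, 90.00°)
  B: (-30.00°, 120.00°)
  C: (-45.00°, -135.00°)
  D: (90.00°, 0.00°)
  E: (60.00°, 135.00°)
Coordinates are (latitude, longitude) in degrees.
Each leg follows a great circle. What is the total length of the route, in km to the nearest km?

Leg A→B: central angle 0.6300 rad, distance 2135.5 km.
Leg B→C: central angle 1.3745 rad, distance 4658.8 km.
Leg C→D: central angle 2.3562 rad, distance 7986.3 km.
Leg D→E: central angle 0.5236 rad, distance 1774.7 km.
Total: 2135.5 + 4658.8 + 7986.3 + 1774.7 ≈ 16555 km.

16555 km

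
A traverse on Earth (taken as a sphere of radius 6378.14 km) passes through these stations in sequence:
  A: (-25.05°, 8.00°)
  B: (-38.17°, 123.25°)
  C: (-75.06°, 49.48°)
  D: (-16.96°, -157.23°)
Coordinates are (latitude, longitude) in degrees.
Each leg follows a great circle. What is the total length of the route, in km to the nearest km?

25388 km

Leg A→B: central angle 1.6130 rad, distance 10287.7 km.
Leg B→C: central angle 0.8583 rad, distance 5474.1 km.
Leg C→D: central angle 1.5092 rad, distance 9625.9 km.
Total: 10287.7 + 5474.1 + 9625.9 ≈ 25388 km.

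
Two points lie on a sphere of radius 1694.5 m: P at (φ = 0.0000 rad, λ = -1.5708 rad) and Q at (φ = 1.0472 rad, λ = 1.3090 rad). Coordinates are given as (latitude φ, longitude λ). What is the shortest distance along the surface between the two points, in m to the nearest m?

3516 m

Let φ₁ = 0.0000 rad, φ₂ = 1.0472 rad, and Δλ = 2.8798 rad.
cos c = sin φ₁ sin φ₂ + cos φ₁ cos φ₂ cos Δλ = (0.0000)(0.8660) + (1.0000)(0.5000)(-0.9659) = -0.48296,
so c = arccos(-0.48296) = 2.07483 rad.
Distance = R·c = 1694.5 × 2.0748 ≈ 3516 m.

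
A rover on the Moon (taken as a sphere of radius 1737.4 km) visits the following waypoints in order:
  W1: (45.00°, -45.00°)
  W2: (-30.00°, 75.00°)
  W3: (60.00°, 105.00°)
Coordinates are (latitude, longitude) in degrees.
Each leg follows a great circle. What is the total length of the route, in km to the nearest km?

6811 km

Leg W1→W2: central angle 2.2913 rad, distance 3980.8 km.
Leg W2→W3: central angle 1.6288 rad, distance 2829.9 km.
Total: 3980.8 + 2829.9 ≈ 6811 km.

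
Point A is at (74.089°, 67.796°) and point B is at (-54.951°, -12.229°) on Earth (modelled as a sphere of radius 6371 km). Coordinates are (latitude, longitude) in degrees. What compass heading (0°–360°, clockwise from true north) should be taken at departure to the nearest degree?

240°

Δλ = -80.025° = -1.3967 rad.
y = sin Δλ · cos φ₂ = (-0.9849)(0.5743) = -0.5656
x = cos φ₁ sin φ₂ − sin φ₁ cos φ₂ cos Δλ = (0.2741)(-0.8187) − (0.9617)(0.5743)(0.1732) = -0.3201
θ = atan2(y, x) = -119.51°; adding 360° gives 240°.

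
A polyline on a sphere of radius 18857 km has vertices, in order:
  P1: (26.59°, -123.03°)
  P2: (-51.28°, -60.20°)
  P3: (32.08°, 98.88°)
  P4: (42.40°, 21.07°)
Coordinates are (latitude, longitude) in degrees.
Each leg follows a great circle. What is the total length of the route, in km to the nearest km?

102505 km

Leg P1→P2: central angle 1.6647 rad, distance 31392.0 km.
Leg P2→P3: central angle 2.7127 rad, distance 51153.9 km.
Leg P3→P4: central angle 1.0584 rad, distance 19958.8 km.
Total: 31392.0 + 51153.9 + 19958.8 ≈ 102505 km.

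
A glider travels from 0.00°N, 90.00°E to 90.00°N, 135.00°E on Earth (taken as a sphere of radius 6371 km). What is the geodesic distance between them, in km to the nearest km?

With latitudes φ₁ = 0.000°, φ₂ = 90.000° and longitude difference Δλ = 45.000°:
cos c = sin φ₁ sin φ₂ + cos φ₁ cos φ₂ cos Δλ = (0.0000)(1.0000) + (1.0000)(0.0000)(0.7071) = 0.00000,
so c = arccos(0.00000) = 1.57080 rad.
Distance = R·c = 6371 × 1.5708 ≈ 10008 km.

10008 km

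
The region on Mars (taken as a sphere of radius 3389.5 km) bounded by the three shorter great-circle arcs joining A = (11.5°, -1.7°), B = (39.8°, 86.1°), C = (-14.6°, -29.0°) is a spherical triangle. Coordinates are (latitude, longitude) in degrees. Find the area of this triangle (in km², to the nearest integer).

Side lengths (central angles): a = 2.0677, b = 0.6561, c = 1.4136 rad; semiperimeter s = 2.0687.
By l'Huilier's theorem, tan(E/4) = √[tan(s/2) tan((s−a)/2) tan((s−b)/2) tan((s−c)/2)], giving spherical excess E = 0.0617 rad.
Area = E·R² = 0.0617 × (3389.5)² ≈ 709278 km².

709278 km²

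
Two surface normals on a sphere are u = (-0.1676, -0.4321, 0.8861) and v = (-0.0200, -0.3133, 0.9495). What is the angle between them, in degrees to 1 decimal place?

u·v = 0.9801; |u| = 1.0000, |v| = 1.0001.
cos θ = (u·v)/(|u||v|) = 0.9800, so θ = 11.5°.

11.5°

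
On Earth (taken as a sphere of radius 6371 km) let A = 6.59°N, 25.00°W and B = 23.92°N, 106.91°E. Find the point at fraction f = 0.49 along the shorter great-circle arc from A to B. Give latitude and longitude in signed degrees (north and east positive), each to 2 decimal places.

The central angle between A and B is δ = 2.1652 rad.
With f = 0.49, the slerp weights are sin((1−f)δ)/sin δ = 1.0780 and sin(fδ)/sin δ = 1.0535.
Weighted sum of the unit vectors: (1.0780)·(0.9003,-0.4198,0.1148) + (1.0535)·(-0.2659,0.8746,0.4055) = (0.6905, 0.4688, 0.5509).
Converting back: φ = atan2(z, √(x²+y²)) = 33.43°, λ = atan2(y, x) = 34.18°.

33.43°, 34.18°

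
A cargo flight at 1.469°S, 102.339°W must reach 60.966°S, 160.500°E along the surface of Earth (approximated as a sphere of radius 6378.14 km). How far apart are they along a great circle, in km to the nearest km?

10262 km

With latitudes φ₁ = -1.469°, φ₂ = -60.966° and longitude difference Δλ = -97.161°:
cos c = sin φ₁ sin φ₂ + cos φ₁ cos φ₂ cos Δλ = (-0.0256)(-0.8743) + (0.9997)(0.4853)(-0.1247) = -0.03807,
so c = arccos(-0.03807) = 1.60887 rad.
Distance = R·c = 6378.14 × 1.6089 ≈ 10262 km.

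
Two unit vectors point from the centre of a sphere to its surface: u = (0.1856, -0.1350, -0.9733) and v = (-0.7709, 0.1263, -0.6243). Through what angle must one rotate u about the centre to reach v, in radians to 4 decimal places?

u·v = 0.4475; |u| = 1.0000, |v| = 1.0000.
cos θ = (u·v)/(|u||v|) = 0.4475, so θ = 1.1068 rad.

1.1068 rad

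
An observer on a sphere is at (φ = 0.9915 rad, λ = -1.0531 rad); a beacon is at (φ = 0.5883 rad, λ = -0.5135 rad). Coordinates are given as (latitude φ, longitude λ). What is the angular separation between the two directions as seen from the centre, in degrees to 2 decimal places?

31.23°

In radians: φ₁ = 0.9915, φ₂ = 0.5883, Δλ = 30.917° = 0.5396 rad.
Haversine: a = sin²(Δφ/2) + cos φ₁ cos φ₂ sin²(Δλ/2) = 0.0401 + (0.5474)(0.8319)(0.0710) = 0.07245.
Central angle c = 2·arcsin(√a) = 0.54505 rad.
So the angular separation is 31.23°.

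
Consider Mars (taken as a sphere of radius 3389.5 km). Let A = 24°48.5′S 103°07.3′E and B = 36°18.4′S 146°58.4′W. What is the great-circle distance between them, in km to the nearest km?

5326 km

With latitudes φ₁ = -24.808°, φ₂ = -36.307° and longitude difference Δλ = 109.905°:
cos c = sin φ₁ sin φ₂ + cos φ₁ cos φ₂ cos Δλ = (-0.4196)(-0.5921) + (0.9077)(0.8059)(-0.3405) = -0.00061,
so c = arccos(-0.00061) = 1.57140 rad.
Distance = R·c = 3389.5 × 1.5714 ≈ 5326 km.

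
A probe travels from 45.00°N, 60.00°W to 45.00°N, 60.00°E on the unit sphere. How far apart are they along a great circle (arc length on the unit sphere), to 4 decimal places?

With latitudes φ₁ = 45.000°, φ₂ = 45.000° and longitude difference Δλ = 120.000°:
Haversine: a = sin²(Δφ/2) + cos φ₁ cos φ₂ sin²(Δλ/2) = 0.0000 + (0.7071)(0.7071)(0.7500) = 0.37500.
Central angle c = 2·arcsin(√a) = 1.31812 rad.
On the unit sphere the arc length equals the central angle: 1.3181.

1.3181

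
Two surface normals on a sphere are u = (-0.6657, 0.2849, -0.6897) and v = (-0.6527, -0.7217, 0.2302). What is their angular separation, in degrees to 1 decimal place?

u·v = 0.0701; |u| = 1.0000, |v| = 0.9999.
cos θ = (u·v)/(|u||v|) = 0.0701, so θ = 86.0°.

86.0°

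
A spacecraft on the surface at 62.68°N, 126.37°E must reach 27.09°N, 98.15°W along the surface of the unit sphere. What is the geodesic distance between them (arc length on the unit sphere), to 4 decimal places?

1.4573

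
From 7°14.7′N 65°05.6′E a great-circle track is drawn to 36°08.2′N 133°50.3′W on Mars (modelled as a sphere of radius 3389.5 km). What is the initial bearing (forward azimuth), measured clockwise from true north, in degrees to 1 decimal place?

Δλ = 161.068° = 2.8112 rad.
y = sin Δλ · cos φ₂ = (0.3244)(0.8076) = 0.2620
x = cos φ₁ sin φ₂ − sin φ₁ cos φ₂ cos Δλ = (0.9920)(0.5897) − (0.1261)(0.8076)(-0.9459) = 0.6813
θ = atan2(y, x) = 21.04°, so the bearing is 21.0°.

21.0°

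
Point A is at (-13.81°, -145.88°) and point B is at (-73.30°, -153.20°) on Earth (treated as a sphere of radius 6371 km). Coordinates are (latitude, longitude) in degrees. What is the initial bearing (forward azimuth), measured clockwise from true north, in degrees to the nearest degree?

Δλ = -7.320° = -0.1278 rad.
y = sin Δλ · cos φ₂ = (-0.1274)(0.2874) = -0.0366
x = cos φ₁ sin φ₂ − sin φ₁ cos φ₂ cos Δλ = (0.9711)(-0.9578) − (-0.2387)(0.2874)(0.9919) = -0.8621
θ = atan2(y, x) = -177.57°; adding 360° gives 182°.

182°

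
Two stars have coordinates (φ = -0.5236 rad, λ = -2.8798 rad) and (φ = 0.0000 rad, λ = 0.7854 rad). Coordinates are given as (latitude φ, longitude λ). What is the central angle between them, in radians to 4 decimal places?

2.4189 rad

Let φ₁ = -0.5236 rad, φ₂ = 0.0000 rad, and Δλ = -2.6180 rad.
Haversine: a = sin²(Δφ/2) + cos φ₁ cos φ₂ sin²(Δλ/2) = 0.0670 + (0.8660)(1.0000)(0.9330) = 0.87500.
Central angle c = 2·arcsin(√a) = 2.41885 rad.
So the angular separation is 2.4189 rad.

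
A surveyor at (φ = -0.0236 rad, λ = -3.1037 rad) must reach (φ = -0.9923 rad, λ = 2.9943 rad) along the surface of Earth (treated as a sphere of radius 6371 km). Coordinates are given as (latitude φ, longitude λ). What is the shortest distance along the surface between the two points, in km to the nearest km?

With latitudes φ₁ = -1.352°, φ₂ = -56.855° and longitude difference Δλ = -10.610°:
cos c = sin φ₁ sin φ₂ + cos φ₁ cos φ₂ cos Δλ = (-0.0236)(-0.8373) + (0.9997)(0.5468)(0.9829) = 0.55703,
so c = arccos(0.55703) = 0.98000 rad.
Distance = R·c = 6371 × 0.9800 ≈ 6244 km.

6244 km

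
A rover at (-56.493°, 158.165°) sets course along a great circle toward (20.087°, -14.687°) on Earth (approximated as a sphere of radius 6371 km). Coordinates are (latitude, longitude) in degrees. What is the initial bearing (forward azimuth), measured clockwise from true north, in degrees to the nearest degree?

Δλ = -172.852° = -3.0168 rad.
y = sin Δλ · cos φ₂ = (-0.1244)(0.9392) = -0.1169
x = cos φ₁ sin φ₂ − sin φ₁ cos φ₂ cos Δλ = (0.5520)(0.3434) − (-0.8338)(0.9392)(-0.9922) = -0.5874
θ = atan2(y, x) = -168.75°; adding 360° gives 191°.

191°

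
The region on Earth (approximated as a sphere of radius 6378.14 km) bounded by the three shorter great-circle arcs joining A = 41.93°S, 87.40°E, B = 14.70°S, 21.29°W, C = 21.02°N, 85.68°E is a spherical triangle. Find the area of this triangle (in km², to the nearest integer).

Side lengths (central angles): a = 1.9332, b = 1.0990, c = 1.6319 rad; semiperimeter s = 2.3321.
By l'Huilier's theorem, tan(E/4) = √[tan(s/2) tan((s−a)/2) tan((s−b)/2) tan((s−c)/2)], giving spherical excess E = 1.3445 rad.
Area = E·R² = 1.3445 × (6378.14)² ≈ 54695308 km².

54695308 km²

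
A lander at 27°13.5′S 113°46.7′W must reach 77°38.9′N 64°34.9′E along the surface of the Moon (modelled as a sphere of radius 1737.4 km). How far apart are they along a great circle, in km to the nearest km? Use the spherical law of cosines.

Let φ₁ = -0.4752 rad, φ₂ = 1.3552 rad, and Δλ = 3.1130 rad.
cos c = sin φ₁ sin φ₂ + cos φ₁ cos φ₂ cos Δλ = (-0.4575)(0.9769) + (0.8892)(0.2139)(-0.9996) = -0.63703,
so c = arccos(-0.63703) = 2.26144 rad.
Distance = R·c = 1737.4 × 2.2614 ≈ 3929 km.

3929 km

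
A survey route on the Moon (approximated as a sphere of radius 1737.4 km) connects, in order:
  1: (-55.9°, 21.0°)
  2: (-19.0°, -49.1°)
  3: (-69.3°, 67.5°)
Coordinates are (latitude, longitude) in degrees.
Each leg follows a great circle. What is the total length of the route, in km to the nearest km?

Leg 1→2: central angle 1.1040 rad, distance 1918.1 km.
Leg 2→3: central angle 1.4153 rad, distance 2458.9 km.
Total: 1918.1 + 2458.9 ≈ 4377 km.

4377 km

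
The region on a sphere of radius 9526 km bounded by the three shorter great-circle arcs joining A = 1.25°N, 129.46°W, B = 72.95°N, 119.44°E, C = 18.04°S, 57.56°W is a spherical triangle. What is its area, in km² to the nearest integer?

161799028 km²

Side lengths (central angles): a = 2.1828, b = 1.2781, c = 1.6556 rad; semiperimeter s = 2.5582.
By l'Huilier's theorem, tan(E/4) = √[tan(s/2) tan((s−a)/2) tan((s−b)/2) tan((s−c)/2)], giving spherical excess E = 1.7830 rad.
Area = E·R² = 1.7830 × (9526)² ≈ 161799028 km².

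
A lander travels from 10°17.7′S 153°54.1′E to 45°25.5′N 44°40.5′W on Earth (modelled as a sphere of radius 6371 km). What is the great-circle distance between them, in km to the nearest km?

15727 km

In radians: φ₁ = -0.1797, φ₂ = 0.7928, Δλ = 161.423° = 2.8174 rad.
cos c = sin φ₁ sin φ₂ + cos φ₁ cos φ₂ cos Δλ = (-0.1787)(0.7123) + (0.9839)(0.7018)(-0.9479) = -0.78187,
so c = arccos(-0.78187) = 2.46846 rad.
Distance = R·c = 6371 × 2.4685 ≈ 15727 km.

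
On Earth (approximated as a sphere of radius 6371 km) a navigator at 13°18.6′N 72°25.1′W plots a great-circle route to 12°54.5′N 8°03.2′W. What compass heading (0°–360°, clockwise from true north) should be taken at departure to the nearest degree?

82°

With φ₁ = 0.2323, φ₂ = 0.2253, Δλ = 1.1234 rad, the forward-azimuth formula gives
θ = atan2( sin Δλ cos φ₂ , cos φ₁ sin φ₂ − sin φ₁ cos φ₂ cos Δλ ) = atan2(0.8788, 0.1203) = 82.20°.
So the initial bearing is 82°.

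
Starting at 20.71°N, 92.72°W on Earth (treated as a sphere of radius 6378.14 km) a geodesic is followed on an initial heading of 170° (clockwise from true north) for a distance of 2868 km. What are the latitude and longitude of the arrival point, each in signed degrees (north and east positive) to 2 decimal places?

Angular distance δ = d/R = 2868/6378.14 = 0.44966 rad; initial bearing θ = 2.9671 rad.
sin φ₂ = sin φ₁ cos δ + cos φ₁ sin δ cos θ = (0.3536)(0.9006) + (0.9354)(0.4347)(-0.9848) = -0.0819, so φ₂ = -4.70°.
Δλ = atan2(sin θ sin δ cos φ₁, cos δ − sin φ₁ sin φ₂) = atan2(0.0706, 0.9296) = 4.343°.
λ₂ = -92.720° + 4.343° = -88.38°.

-4.70°, -88.38°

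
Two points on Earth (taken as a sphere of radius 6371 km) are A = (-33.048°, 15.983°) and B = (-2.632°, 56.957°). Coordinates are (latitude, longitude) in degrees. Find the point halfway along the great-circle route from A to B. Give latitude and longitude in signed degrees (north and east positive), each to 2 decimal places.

Central angle δ = 0.8537 rad. Interpolating on the sphere with fraction f = 0.5:
P = [sin((1−f)δ)·A + sin(fδ)·B] / sin δ = 0.5493·A + 0.5493·B in Cartesian coordinates,
giving P = (0.7418, 0.5867, -0.3248), i.e. latitude -18.95°, longitude 38.34°.

-18.95°, 38.34°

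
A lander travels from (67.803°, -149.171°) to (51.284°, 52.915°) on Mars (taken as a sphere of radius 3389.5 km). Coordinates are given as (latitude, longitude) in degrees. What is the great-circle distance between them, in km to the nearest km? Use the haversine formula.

3536 km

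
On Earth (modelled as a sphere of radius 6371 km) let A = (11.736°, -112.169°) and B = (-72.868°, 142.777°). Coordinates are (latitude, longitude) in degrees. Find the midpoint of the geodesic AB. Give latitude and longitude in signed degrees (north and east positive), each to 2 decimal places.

Central angle δ = 1.8434 rad. Interpolating on the sphere with fraction f = 0.5:
P = [sin((1−f)δ)·A + sin(fδ)·B] / sin δ = 0.8272·A + 0.8272·B in Cartesian coordinates,
giving P = (-0.4996, -0.6026, -0.6222), i.e. latitude -38.48°, longitude -129.66°.

-38.48°, -129.66°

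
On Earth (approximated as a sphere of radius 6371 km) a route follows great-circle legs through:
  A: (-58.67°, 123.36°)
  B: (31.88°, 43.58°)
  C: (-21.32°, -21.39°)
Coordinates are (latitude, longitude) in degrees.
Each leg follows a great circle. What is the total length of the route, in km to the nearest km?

Leg A→B: central angle 1.9528 rad, distance 12441.4 km.
Leg B→C: central angle 1.4276 rad, distance 9095.5 km.
Total: 12441.4 + 9095.5 ≈ 21537 km.

21537 km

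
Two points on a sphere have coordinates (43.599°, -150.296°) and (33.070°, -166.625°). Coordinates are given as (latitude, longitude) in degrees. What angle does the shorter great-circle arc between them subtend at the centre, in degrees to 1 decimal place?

16.5°

In radians: φ₁ = 0.7609, φ₂ = 0.5772, Δλ = -16.329° = -0.2850 rad.
Haversine: a = sin²(Δφ/2) + cos φ₁ cos φ₂ sin²(Δλ/2) = 0.0084 + (0.7242)(0.8380)(0.0202) = 0.02066.
Central angle c = 2·arcsin(√a) = 0.28846 rad.
So the angular separation is 16.5°.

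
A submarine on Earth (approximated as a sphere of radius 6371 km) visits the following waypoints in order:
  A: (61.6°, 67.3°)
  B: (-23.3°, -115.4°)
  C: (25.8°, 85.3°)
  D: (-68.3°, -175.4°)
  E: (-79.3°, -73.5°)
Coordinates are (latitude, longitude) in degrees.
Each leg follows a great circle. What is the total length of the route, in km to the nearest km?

49587 km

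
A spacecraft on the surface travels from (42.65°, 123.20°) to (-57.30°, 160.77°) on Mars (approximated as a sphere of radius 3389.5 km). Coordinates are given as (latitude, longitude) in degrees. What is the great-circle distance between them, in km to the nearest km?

With latitudes φ₁ = 42.650°, φ₂ = -57.300° and longitude difference Δλ = 37.570°:
Haversine: a = sin²(Δφ/2) + cos φ₁ cos φ₂ sin²(Δλ/2) = 0.5864 + (0.7355)(0.5402)(0.1037) = 0.62760.
Central angle c = 2·arcsin(√a) = 1.82885 rad.
Distance = R·c = 3389.5 × 1.8288 ≈ 6199 km.

6199 km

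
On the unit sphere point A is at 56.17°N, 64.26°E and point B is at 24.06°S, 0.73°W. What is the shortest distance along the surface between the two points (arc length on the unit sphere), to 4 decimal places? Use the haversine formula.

1.6949

Let φ₁ = 0.9804 rad, φ₂ = -0.4199 rad, and Δλ = -1.1343 rad.
Haversine: a = sin²(Δφ/2) + cos φ₁ cos φ₂ sin²(Δλ/2) = 0.4152 + (0.5567)(0.9131)(0.2886) = 0.56187.
Central angle c = 2·arcsin(√a) = 1.69486 rad.
On the unit sphere the arc length equals the central angle: 1.6949.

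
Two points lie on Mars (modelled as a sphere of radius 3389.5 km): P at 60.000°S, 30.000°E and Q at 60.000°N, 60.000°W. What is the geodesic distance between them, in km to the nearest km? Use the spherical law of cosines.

In radians: φ₁ = -1.0472, φ₂ = 1.0472, Δλ = -90.000° = -1.5708 rad.
cos c = sin φ₁ sin φ₂ + cos φ₁ cos φ₂ cos Δλ = (-0.8660)(0.8660) + (0.5000)(0.5000)(0.0000) = -0.75000,
so c = arccos(-0.75000) = 2.41886 rad.
Distance = R·c = 3389.5 × 2.4189 ≈ 8199 km.

8199 km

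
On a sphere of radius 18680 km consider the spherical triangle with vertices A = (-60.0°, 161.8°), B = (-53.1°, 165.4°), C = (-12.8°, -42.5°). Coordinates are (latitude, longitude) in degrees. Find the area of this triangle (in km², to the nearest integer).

Side lengths (central angles): a = 1.9180, b = 1.8261, c = 0.1253 rad; semiperimeter s = 1.9347.
By l'Huilier's theorem, tan(E/4) = √[tan(s/2) tan((s−a)/2) tan((s−b)/2) tan((s−c)/2)], giving spherical excess E = 0.1156 rad.
Area = E·R² = 0.1156 × (18680)² ≈ 40346340 km².

40346340 km²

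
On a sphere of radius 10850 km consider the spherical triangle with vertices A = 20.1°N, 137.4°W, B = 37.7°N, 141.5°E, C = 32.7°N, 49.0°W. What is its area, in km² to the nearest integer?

Side lengths (central angles): a = 1.9011, b = 1.3615, c = 1.2397 rad; semiperimeter s = 2.2511.
By l'Huilier's theorem, tan(E/4) = √[tan(s/2) tan((s−a)/2) tan((s−b)/2) tan((s−c)/2)], giving spherical excess E = 1.2125 rad.
Area = E·R² = 1.2125 × (10850)² ≈ 142741388 km².

142741388 km²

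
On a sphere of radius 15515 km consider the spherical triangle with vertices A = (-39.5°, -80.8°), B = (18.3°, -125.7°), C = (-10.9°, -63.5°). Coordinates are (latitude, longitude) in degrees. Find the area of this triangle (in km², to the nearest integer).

93182182 km²

Side lengths (central angles): a = 1.1859, b = 0.5666, c = 1.2459 rad; semiperimeter s = 1.4992.
By l'Huilier's theorem, tan(E/4) = √[tan(s/2) tan((s−a)/2) tan((s−b)/2) tan((s−c)/2)], giving spherical excess E = 0.3871 rad.
Area = E·R² = 0.3871 × (15515)² ≈ 93182182 km².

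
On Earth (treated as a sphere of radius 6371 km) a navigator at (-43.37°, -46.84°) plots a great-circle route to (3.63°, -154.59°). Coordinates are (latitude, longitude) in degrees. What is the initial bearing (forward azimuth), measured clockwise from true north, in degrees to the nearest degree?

260°

With φ₁ = -0.7569, φ₂ = 0.0634, Δλ = -1.8806 rad, the forward-azimuth formula gives
θ = atan2( sin Δλ cos φ₂ , cos φ₁ sin φ₂ − sin φ₁ cos φ₂ cos Δλ ) = atan2(-0.9505, -0.1629) = -99.73°.
Adding 360° brings this into [0°, 360°): 260°.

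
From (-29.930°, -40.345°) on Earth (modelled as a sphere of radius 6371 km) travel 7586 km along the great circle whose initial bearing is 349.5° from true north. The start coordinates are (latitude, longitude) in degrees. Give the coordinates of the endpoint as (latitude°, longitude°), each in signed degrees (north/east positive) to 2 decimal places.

37.32°, -52.63°

Angular distance δ = d/R = 7586/6371 = 1.19071 rad; initial bearing θ = 6.0999 rad.
sin φ₂ = sin φ₁ cos δ + cos φ₁ sin δ cos θ = (-0.4989)(0.3710) + (0.8666)(0.9286)(0.9833) = 0.6062, so φ₂ = 37.32°.
Δλ = atan2(sin θ sin δ cos φ₁, cos δ − sin φ₁ sin φ₂) = atan2(-0.1467, 0.6735) = -12.286°.
λ₂ = -40.345° − 12.286° = -52.63°.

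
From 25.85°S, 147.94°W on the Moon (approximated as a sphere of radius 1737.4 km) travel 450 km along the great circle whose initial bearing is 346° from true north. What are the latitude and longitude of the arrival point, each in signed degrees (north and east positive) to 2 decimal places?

-11.41°, -151.56°

Angular distance δ = d/R = 450/1737.4 = 0.25901 rad; initial bearing θ = 6.0388 rad.
sin φ₂ = sin φ₁ cos δ + cos φ₁ sin δ cos θ = (-0.4360)(0.9666) + (0.8999)(0.2561)(0.9703) = -0.1978, so φ₂ = -11.41°.
Δλ = atan2(sin θ sin δ cos φ₁, cos δ − sin φ₁ sin φ₂) = atan2(-0.0558, 0.8804) = -3.624°.
λ₂ = -147.940° − 3.624° = -151.56°.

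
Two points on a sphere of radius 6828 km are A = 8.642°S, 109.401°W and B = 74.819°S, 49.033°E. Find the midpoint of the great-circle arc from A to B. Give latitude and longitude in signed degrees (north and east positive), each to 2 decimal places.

-56.04°, -102.04°

Central angle δ = 1.6667 rad. Interpolating on the sphere with fraction f = 0.5:
P = [sin((1−f)δ)·A + sin(fδ)·B] / sin δ = 0.7436·A + 0.7436·B in Cartesian coordinates,
giving P = (-0.1165, -0.5464, -0.8294), i.e. latitude -56.04°, longitude -102.04°.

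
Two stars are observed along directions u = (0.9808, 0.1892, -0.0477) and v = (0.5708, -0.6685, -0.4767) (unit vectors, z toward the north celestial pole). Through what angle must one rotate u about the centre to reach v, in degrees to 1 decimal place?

u·v = 0.4561; |u| = 1.0000, |v| = 1.0000.
cos θ = (u·v)/(|u||v|) = 0.4561, so θ = 62.9°.

62.9°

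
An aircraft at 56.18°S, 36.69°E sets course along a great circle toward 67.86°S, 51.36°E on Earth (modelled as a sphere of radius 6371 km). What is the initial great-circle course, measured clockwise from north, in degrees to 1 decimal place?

155.8°

Δλ = 14.670° = 0.2560 rad.
y = sin Δλ · cos φ₂ = (0.2533)(0.3769) = 0.0954
x = cos φ₁ sin φ₂ − sin φ₁ cos φ₂ cos Δλ = (0.5566)(-0.9263) − (-0.8308)(0.3769)(0.9674) = -0.2127
θ = atan2(y, x) = 155.83°, so the bearing is 155.8°.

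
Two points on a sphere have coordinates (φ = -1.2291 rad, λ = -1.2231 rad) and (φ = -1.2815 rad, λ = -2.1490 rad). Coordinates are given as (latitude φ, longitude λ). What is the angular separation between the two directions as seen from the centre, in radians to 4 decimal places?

Let φ₁ = -1.2291 rad, φ₂ = -1.2815 rad, and Δλ = -0.9259 rad.
Haversine: a = sin²(Δφ/2) + cos φ₁ cos φ₂ sin²(Δλ/2) = 0.0007 + (0.3351)(0.2853)(0.1994) = 0.01975.
Central angle c = 2·arcsin(√a) = 0.28201 rad.
So the angular separation is 0.2820 rad.

0.2820 rad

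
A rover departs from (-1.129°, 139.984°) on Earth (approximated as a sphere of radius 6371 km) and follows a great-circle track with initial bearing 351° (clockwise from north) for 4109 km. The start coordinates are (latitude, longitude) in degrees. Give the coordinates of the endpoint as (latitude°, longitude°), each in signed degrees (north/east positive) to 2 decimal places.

35.30°, 133.37°

Angular distance δ = d/R = 4109/6371 = 0.64495 rad; initial bearing θ = 6.1261 rad.
sin φ₂ = sin φ₁ cos δ + cos φ₁ sin δ cos θ = (-0.0197)(0.7991) + (0.9998)(0.6012)(0.9877) = 0.5779, so φ₂ = 35.30°.
Δλ = atan2(sin θ sin δ cos φ₁, cos δ − sin φ₁ sin φ₂) = atan2(-0.0940, 0.8105) = -6.617°.
λ₂ = 139.984° − 6.617° = 133.37°.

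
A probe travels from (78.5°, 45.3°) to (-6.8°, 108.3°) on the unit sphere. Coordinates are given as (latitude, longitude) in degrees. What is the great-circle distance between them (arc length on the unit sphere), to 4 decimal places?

1.5970

With latitudes φ₁ = 78.500°, φ₂ = -6.800° and longitude difference Δλ = 63.000°:
cos c = sin φ₁ sin φ₂ + cos φ₁ cos φ₂ cos Δλ = (0.9799)(-0.1184) + (0.1994)(0.9930)(0.4540) = -0.02615,
so c = arccos(-0.02615) = 1.59695 rad.
On the unit sphere the arc length equals the central angle: 1.5970.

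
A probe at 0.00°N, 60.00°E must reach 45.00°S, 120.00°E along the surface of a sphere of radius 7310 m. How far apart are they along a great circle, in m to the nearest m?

8841 m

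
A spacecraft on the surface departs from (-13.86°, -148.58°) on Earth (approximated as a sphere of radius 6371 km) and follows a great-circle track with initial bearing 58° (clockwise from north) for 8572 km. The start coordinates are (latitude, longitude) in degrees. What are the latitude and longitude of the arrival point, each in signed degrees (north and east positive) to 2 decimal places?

Angular distance δ = d/R = 8572/6371 = 1.34547 rad; initial bearing θ = 1.0123 rad.
sin φ₂ = sin φ₁ cos δ + cos φ₁ sin δ cos θ = (-0.2396)(0.2234) + (0.9709)(0.9747)(0.5299) = 0.4480, so φ₂ = 26.61°.
Δλ = atan2(sin θ sin δ cos φ₁, cos δ − sin φ₁ sin φ₂) = atan2(0.8025, 0.3307) = 67.603°.
λ₂ = -148.580° + 67.603° = -80.98°.

26.61°, -80.98°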